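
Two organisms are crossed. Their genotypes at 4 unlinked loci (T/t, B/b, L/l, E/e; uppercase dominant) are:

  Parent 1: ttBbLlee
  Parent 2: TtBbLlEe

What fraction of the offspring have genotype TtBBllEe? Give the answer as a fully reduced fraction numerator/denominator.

P(TtBBllEe) = 1/64

ttBbLlee gametes: tBLe×4, tBle×4, tbLe×4, tble×4
TtBbLlEe gametes: TBLE×1, TBLe×1, TBlE×1, TBle×1, TbLE×1, TbLe×1, TblE×1, Tble×1, tBLE×1, tBLe×1, tBlE×1, tBle×1, tbLE×1, tbLe×1, tblE×1, tble×1
ttBbLlee×TtBbLlEe grid (16·16=256): TtBBLLEe=4 TtBBLLee=4 TtBBLlEe=8 TtBBLlee=8 TtBBllEe=4 TtBBllee=4 TtBbLLEe=8 TtBbLLee=8 TtBbLlEe=16 TtBbLlee=16 TtBbllEe=8 TtBbllee=8 TtbbLLEe=4 TtbbLLee=4 TtbbLlEe=8 TtbbLlee=8 TtbbllEe=4 Ttbbllee=4 ttBBLLEe=4 ttBBLLee=4 ttBBLlEe=8 ttBBLlee=8 ttBBllEe=4 ttBBllee=4 ttBbLLEe=8 ttBbLLee=8 ttBbLlEe=16 ttBbLlee=16 ttBbllEe=8 ttBbllee=8 ttbbLLEe=4 ttbbLLee=4 ttbbLlEe=8 ttbbLlee=8 ttbbllEe=4 ttbbllee=4
TtBBllEe hits 4/256; gcd=4; 4÷4/256÷4 = 1/64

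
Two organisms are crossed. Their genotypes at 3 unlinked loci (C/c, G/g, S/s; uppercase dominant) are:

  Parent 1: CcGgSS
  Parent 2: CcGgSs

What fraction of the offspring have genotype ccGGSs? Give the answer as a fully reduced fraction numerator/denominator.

CcGgSS gametes: CGS×2, CgS×2, cGS×2, cgS×2
CcGgSs gametes: CGS×1, CGs×1, CgS×1, Cgs×1, cGS×1, cGs×1, cgS×1, cgs×1
CcGgSS×CcGgSs grid (8·8=64): CCGGSS=2 CCGGSs=2 CCGgSS=4 CCGgSs=4 CCggSS=2 CCggSs=2 CcGGSS=4 CcGGSs=4 CcGgSS=8 CcGgSs=8 CcggSS=4 CcggSs=4 ccGGSS=2 ccGGSs=2 ccGgSS=4 ccGgSs=4 ccggSS=2 ccggSs=2
ccGGSs hits 2/64; gcd=2; 2÷2/64÷2 = 1/32

P(ccGGSs) = 1/32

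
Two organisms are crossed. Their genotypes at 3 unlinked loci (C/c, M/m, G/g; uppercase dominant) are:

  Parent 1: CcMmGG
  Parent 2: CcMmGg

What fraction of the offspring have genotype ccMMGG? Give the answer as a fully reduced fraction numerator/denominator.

CcMmGG gametes: CMG×2, CmG×2, cMG×2, cmG×2
CcMmGg gametes: CMG×1, CMg×1, CmG×1, Cmg×1, cMG×1, cMg×1, cmG×1, cmg×1
CcMmGG×CcMmGg grid (8·8=64): CCMMGG=2 CCMMGg=2 CCMmGG=4 CCMmGg=4 CCmmGG=2 CCmmGg=2 CcMMGG=4 CcMMGg=4 CcMmGG=8 CcMmGg=8 CcmmGG=4 CcmmGg=4 ccMMGG=2 ccMMGg=2 ccMmGG=4 ccMmGg=4 ccmmGG=2 ccmmGg=2
ccMMGG hits 2/64; gcd=2; 2÷2/64÷2 = 1/32

P(ccMMGG) = 1/32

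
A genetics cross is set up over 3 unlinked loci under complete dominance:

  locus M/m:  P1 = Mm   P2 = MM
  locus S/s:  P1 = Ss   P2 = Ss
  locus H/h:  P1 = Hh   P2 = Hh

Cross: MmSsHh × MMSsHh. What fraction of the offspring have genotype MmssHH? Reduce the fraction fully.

MmSsHh gametes: MSH×1, MSh×1, MsH×1, Msh×1, mSH×1, mSh×1, msH×1, msh×1
MMSsHh gametes: MSH×2, MSh×2, MsH×2, Msh×2
MmSsHh×MMSsHh grid (8·8=64): MMSSHH=2 MMSSHh=4 MMSShh=2 MMSsHH=4 MMSsHh=8 MMSshh=4 MMssHH=2 MMssHh=4 MMsshh=2 MmSSHH=2 MmSSHh=4 MmSShh=2 MmSsHH=4 MmSsHh=8 MmSshh=4 MmssHH=2 MmssHh=4 Mmsshh=2
MmssHH hits 2/64; gcd=2; 2÷2/64÷2 = 1/32

P(MmssHH) = 1/32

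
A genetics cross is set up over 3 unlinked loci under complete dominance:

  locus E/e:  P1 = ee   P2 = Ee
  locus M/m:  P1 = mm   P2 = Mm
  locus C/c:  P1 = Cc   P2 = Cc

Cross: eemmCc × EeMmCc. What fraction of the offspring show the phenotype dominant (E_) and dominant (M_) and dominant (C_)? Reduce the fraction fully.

eemmCc gametes: emC×4, emc×4
EeMmCc gametes: EMC×1, EMc×1, EmC×1, Emc×1, eMC×1, eMc×1, emC×1, emc×1
eemmCc×EeMmCc grid (8·8=64): EeMmCC=4 EeMmCc=8 EeMmcc=4 EemmCC=4 EemmCc=8 Eemmcc=4 eeMmCC=4 eeMmCc=8 eeMmcc=4 eemmCC=4 eemmCc=8 eemmcc=4
E_ M_ C_ hits 12/64; gcd=4; 12÷4/64÷4 = 3/16

P(E_ M_ C_) = 3/16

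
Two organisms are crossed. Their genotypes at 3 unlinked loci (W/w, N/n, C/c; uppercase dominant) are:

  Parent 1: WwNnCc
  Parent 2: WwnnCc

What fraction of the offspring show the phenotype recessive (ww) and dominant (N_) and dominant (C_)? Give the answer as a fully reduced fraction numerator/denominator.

P(ww N_ C_) = 3/32

WwNnCc gametes: WNC×1, WNc×1, WnC×1, Wnc×1, wNC×1, wNc×1, wnC×1, wnc×1
WwnnCc gametes: WnC×2, Wnc×2, wnC×2, wnc×2
WwNnCc×WwnnCc grid (8·8=64): WWNnCC=2 WWNnCc=4 WWNncc=2 WWnnCC=2 WWnnCc=4 WWnncc=2 WwNnCC=4 WwNnCc=8 WwNncc=4 WwnnCC=4 WwnnCc=8 Wwnncc=4 wwNnCC=2 wwNnCc=4 wwNncc=2 wwnnCC=2 wwnnCc=4 wwnncc=2
ww N_ C_ hits 6/64; gcd=2; 6÷2/64÷2 = 3/32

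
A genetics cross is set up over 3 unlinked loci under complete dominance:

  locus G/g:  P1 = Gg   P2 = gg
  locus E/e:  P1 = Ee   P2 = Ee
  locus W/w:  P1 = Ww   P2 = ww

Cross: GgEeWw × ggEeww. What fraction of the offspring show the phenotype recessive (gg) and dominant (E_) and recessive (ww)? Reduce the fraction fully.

GgEeWw gametes: GEW×1, GEw×1, GeW×1, Gew×1, gEW×1, gEw×1, geW×1, gew×1
ggEeww gametes: gEw×4, gew×4
GgEeWw×ggEeww grid (8·8=64): GgEEWw=4 GgEEww=4 GgEeWw=8 GgEeww=8 GgeeWw=4 Ggeeww=4 ggEEWw=4 ggEEww=4 ggEeWw=8 ggEeww=8 ggeeWw=4 ggeeww=4
gg E_ ww hits 12/64; gcd=4; 12÷4/64÷4 = 3/16

P(gg E_ ww) = 3/16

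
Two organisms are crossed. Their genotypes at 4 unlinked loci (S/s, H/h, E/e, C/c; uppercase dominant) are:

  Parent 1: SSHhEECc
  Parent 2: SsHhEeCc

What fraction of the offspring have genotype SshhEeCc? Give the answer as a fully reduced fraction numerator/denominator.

SSHhEECc gametes: SHEC×4, SHEc×4, ShEC×4, ShEc×4
SsHhEeCc gametes: SHEC×1, SHEc×1, SHeC×1, SHec×1, ShEC×1, ShEc×1, SheC×1, Shec×1, sHEC×1, sHEc×1, sHeC×1, sHec×1, shEC×1, shEc×1, sheC×1, shec×1
SSHhEECc×SsHhEeCc grid (16·16=256): SSHHEECC=4 SSHHEECc=8 SSHHEEcc=4 SSHHEeCC=4 SSHHEeCc=8 SSHHEecc=4 SSHhEECC=8 SSHhEECc=16 SSHhEEcc=8 SSHhEeCC=8 SSHhEeCc=16 SSHhEecc=8 SShhEECC=4 SShhEECc=8 SShhEEcc=4 SShhEeCC=4 SShhEeCc=8 SShhEecc=4 SsHHEECC=4 SsHHEECc=8 SsHHEEcc=4 SsHHEeCC=4 SsHHEeCc=8 SsHHEecc=4 SsHhEECC=8 SsHhEECc=16 SsHhEEcc=8 SsHhEeCC=8 SsHhEeCc=16 SsHhEecc=8 SshhEECC=4 SshhEECc=8 SshhEEcc=4 SshhEeCC=4 SshhEeCc=8 SshhEecc=4
SshhEeCc hits 8/256; gcd=8; 8÷8/256÷8 = 1/32

P(SshhEeCc) = 1/32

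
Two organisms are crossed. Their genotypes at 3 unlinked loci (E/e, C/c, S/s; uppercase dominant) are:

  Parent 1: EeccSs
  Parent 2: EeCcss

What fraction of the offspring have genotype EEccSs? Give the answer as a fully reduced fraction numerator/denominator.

EeccSs gametes: EcS×2, Ecs×2, ecS×2, ecs×2
EeCcss gametes: ECs×2, Ecs×2, eCs×2, ecs×2
EeccSs×EeCcss grid (8·8=64): EECcSs=4 EECcss=4 EEccSs=4 EEccss=4 EeCcSs=8 EeCcss=8 EeccSs=8 Eeccss=8 eeCcSs=4 eeCcss=4 eeccSs=4 eeccss=4
EEccSs hits 4/64; gcd=4; 4÷4/64÷4 = 1/16

P(EEccSs) = 1/16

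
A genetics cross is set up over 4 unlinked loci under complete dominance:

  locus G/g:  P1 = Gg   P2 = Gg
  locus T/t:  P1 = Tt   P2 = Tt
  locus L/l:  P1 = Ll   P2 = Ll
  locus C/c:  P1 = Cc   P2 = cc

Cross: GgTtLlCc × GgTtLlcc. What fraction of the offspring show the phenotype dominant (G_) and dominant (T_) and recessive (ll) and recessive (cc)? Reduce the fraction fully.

GgTtLlCc gametes: GTLC×1, GTLc×1, GTlC×1, GTlc×1, GtLC×1, GtLc×1, GtlC×1, Gtlc×1, gTLC×1, gTLc×1, gTlC×1, gTlc×1, gtLC×1, gtLc×1, gtlC×1, gtlc×1
GgTtLlcc gametes: GTLc×2, GTlc×2, GtLc×2, Gtlc×2, gTLc×2, gTlc×2, gtLc×2, gtlc×2
GgTtLlCc×GgTtLlcc grid (16·16=256): GGTTLLCc=2 GGTTLLcc=2 GGTTLlCc=4 GGTTLlcc=4 GGTTllCc=2 GGTTllcc=2 GGTtLLCc=4 GGTtLLcc=4 GGTtLlCc=8 GGTtLlcc=8 GGTtllCc=4 GGTtllcc=4 GGttLLCc=2 GGttLLcc=2 GGttLlCc=4 GGttLlcc=4 GGttllCc=2 GGttllcc=2 GgTTLLCc=4 GgTTLLcc=4 GgTTLlCc=8 GgTTLlcc=8 GgTTllCc=4 GgTTllcc=4 GgTtLLCc=8 GgTtLLcc=8 GgTtLlCc=16 GgTtLlcc=16 GgTtllCc=8 GgTtllcc=8 GgttLLCc=4 GgttLLcc=4 GgttLlCc=8 GgttLlcc=8 GgttllCc=4 Ggttllcc=4 ggTTLLCc=2 ggTTLLcc=2 ggTTLlCc=4 ggTTLlcc=4 ggTTllCc=2 ggTTllcc=2 ggTtLLCc=4 ggTtLLcc=4 ggTtLlCc=8 ggTtLlcc=8 ggTtllCc=4 ggTtllcc=4 ggttLLCc=2 ggttLLcc=2 ggttLlCc=4 ggttLlcc=4 ggttllCc=2 ggttllcc=2
G_ T_ ll cc hits 18/256; gcd=2; 18÷2/256÷2 = 9/128

P(G_ T_ ll cc) = 9/128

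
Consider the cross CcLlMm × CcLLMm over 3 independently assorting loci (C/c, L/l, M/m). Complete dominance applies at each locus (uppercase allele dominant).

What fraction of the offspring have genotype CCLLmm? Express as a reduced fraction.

CcLlMm gametes: CLM×1, CLm×1, ClM×1, Clm×1, cLM×1, cLm×1, clM×1, clm×1
CcLLMm gametes: CLM×2, CLm×2, cLM×2, cLm×2
CcLlMm×CcLLMm grid (8·8=64): CCLLMM=2 CCLLMm=4 CCLLmm=2 CCLlMM=2 CCLlMm=4 CCLlmm=2 CcLLMM=4 CcLLMm=8 CcLLmm=4 CcLlMM=4 CcLlMm=8 CcLlmm=4 ccLLMM=2 ccLLMm=4 ccLLmm=2 ccLlMM=2 ccLlMm=4 ccLlmm=2
CCLLmm hits 2/64; gcd=2; 2÷2/64÷2 = 1/32

P(CCLLmm) = 1/32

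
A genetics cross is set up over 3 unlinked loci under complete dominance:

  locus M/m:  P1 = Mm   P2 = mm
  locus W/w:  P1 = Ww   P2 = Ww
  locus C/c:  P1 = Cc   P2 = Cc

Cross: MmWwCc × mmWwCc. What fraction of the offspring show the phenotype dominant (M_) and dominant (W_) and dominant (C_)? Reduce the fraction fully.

MmWwCc gametes: MWC×1, MWc×1, MwC×1, Mwc×1, mWC×1, mWc×1, mwC×1, mwc×1
mmWwCc gametes: mWC×2, mWc×2, mwC×2, mwc×2
MmWwCc×mmWwCc grid (8·8=64): MmWWCC=2 MmWWCc=4 MmWWcc=2 MmWwCC=4 MmWwCc=8 MmWwcc=4 MmwwCC=2 MmwwCc=4 Mmwwcc=2 mmWWCC=2 mmWWCc=4 mmWWcc=2 mmWwCC=4 mmWwCc=8 mmWwcc=4 mmwwCC=2 mmwwCc=4 mmwwcc=2
M_ W_ C_ hits 18/64; gcd=2; 18÷2/64÷2 = 9/32

P(M_ W_ C_) = 9/32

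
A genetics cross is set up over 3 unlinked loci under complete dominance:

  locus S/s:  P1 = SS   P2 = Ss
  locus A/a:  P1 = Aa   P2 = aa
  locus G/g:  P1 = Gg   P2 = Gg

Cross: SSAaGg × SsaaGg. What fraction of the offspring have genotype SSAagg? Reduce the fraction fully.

P(SSAagg) = 1/16

SSAaGg gametes: SAG×2, SAg×2, SaG×2, Sag×2
SsaaGg gametes: SaG×2, Sag×2, saG×2, sag×2
SSAaGg×SsaaGg grid (8·8=64): SSAaGG=4 SSAaGg=8 SSAagg=4 SSaaGG=4 SSaaGg=8 SSaagg=4 SsAaGG=4 SsAaGg=8 SsAagg=4 SsaaGG=4 SsaaGg=8 Ssaagg=4
SSAagg hits 4/64; gcd=4; 4÷4/64÷4 = 1/16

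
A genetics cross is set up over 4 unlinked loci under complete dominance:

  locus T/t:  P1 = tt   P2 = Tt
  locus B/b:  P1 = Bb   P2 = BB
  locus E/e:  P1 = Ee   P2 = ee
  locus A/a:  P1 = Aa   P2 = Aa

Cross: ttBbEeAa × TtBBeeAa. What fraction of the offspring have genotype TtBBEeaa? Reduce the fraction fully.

P(TtBBEeaa) = 1/32

ttBbEeAa gametes: tBEA×2, tBEa×2, tBeA×2, tBea×2, tbEA×2, tbEa×2, tbeA×2, tbea×2
TtBBeeAa gametes: TBeA×4, TBea×4, tBeA×4, tBea×4
ttBbEeAa×TtBBeeAa grid (16·16=256): TtBBEeAA=8 TtBBEeAa=16 TtBBEeaa=8 TtBBeeAA=8 TtBBeeAa=16 TtBBeeaa=8 TtBbEeAA=8 TtBbEeAa=16 TtBbEeaa=8 TtBbeeAA=8 TtBbeeAa=16 TtBbeeaa=8 ttBBEeAA=8 ttBBEeAa=16 ttBBEeaa=8 ttBBeeAA=8 ttBBeeAa=16 ttBBeeaa=8 ttBbEeAA=8 ttBbEeAa=16 ttBbEeaa=8 ttBbeeAA=8 ttBbeeAa=16 ttBbeeaa=8
TtBBEeaa hits 8/256; gcd=8; 8÷8/256÷8 = 1/32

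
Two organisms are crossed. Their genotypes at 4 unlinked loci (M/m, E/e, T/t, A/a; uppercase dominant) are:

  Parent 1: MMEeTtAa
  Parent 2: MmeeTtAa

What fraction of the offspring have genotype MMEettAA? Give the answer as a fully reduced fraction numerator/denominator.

P(MMEettAA) = 1/64

MMEeTtAa gametes: META×2, METa×2, MEtA×2, MEta×2, MeTA×2, MeTa×2, MetA×2, Meta×2
MmeeTtAa gametes: MeTA×2, MeTa×2, MetA×2, Meta×2, meTA×2, meTa×2, metA×2, meta×2
MMEeTtAa×MmeeTtAa grid (16·16=256): MMEeTTAA=4 MMEeTTAa=8 MMEeTTaa=4 MMEeTtAA=8 MMEeTtAa=16 MMEeTtaa=8 MMEettAA=4 MMEettAa=8 MMEettaa=4 MMeeTTAA=4 MMeeTTAa=8 MMeeTTaa=4 MMeeTtAA=8 MMeeTtAa=16 MMeeTtaa=8 MMeettAA=4 MMeettAa=8 MMeettaa=4 MmEeTTAA=4 MmEeTTAa=8 MmEeTTaa=4 MmEeTtAA=8 MmEeTtAa=16 MmEeTtaa=8 MmEettAA=4 MmEettAa=8 MmEettaa=4 MmeeTTAA=4 MmeeTTAa=8 MmeeTTaa=4 MmeeTtAA=8 MmeeTtAa=16 MmeeTtaa=8 MmeettAA=4 MmeettAa=8 Mmeettaa=4
MMEettAA hits 4/256; gcd=4; 4÷4/256÷4 = 1/64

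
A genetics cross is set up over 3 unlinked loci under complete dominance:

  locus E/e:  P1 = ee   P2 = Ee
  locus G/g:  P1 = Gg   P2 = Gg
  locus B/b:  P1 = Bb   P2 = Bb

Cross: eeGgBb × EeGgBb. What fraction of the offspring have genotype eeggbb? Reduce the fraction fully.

P(eeggbb) = 1/32

eeGgBb gametes: eGB×2, eGb×2, egB×2, egb×2
EeGgBb gametes: EGB×1, EGb×1, EgB×1, Egb×1, eGB×1, eGb×1, egB×1, egb×1
eeGgBb×EeGgBb grid (8·8=64): EeGGBB=2 EeGGBb=4 EeGGbb=2 EeGgBB=4 EeGgBb=8 EeGgbb=4 EeggBB=2 EeggBb=4 Eeggbb=2 eeGGBB=2 eeGGBb=4 eeGGbb=2 eeGgBB=4 eeGgBb=8 eeGgbb=4 eeggBB=2 eeggBb=4 eeggbb=2
eeggbb hits 2/64; gcd=2; 2÷2/64÷2 = 1/32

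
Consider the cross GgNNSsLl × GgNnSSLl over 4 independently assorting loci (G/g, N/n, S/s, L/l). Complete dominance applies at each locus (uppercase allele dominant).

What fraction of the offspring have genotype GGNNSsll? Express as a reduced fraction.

P(GGNNSsll) = 1/64

GgNNSsLl gametes: GNSL×2, GNSl×2, GNsL×2, GNsl×2, gNSL×2, gNSl×2, gNsL×2, gNsl×2
GgNnSSLl gametes: GNSL×2, GNSl×2, GnSL×2, GnSl×2, gNSL×2, gNSl×2, gnSL×2, gnSl×2
GgNNSsLl×GgNnSSLl grid (16·16=256): GGNNSSLL=4 GGNNSSLl=8 GGNNSSll=4 GGNNSsLL=4 GGNNSsLl=8 GGNNSsll=4 GGNnSSLL=4 GGNnSSLl=8 GGNnSSll=4 GGNnSsLL=4 GGNnSsLl=8 GGNnSsll=4 GgNNSSLL=8 GgNNSSLl=16 GgNNSSll=8 GgNNSsLL=8 GgNNSsLl=16 GgNNSsll=8 GgNnSSLL=8 GgNnSSLl=16 GgNnSSll=8 GgNnSsLL=8 GgNnSsLl=16 GgNnSsll=8 ggNNSSLL=4 ggNNSSLl=8 ggNNSSll=4 ggNNSsLL=4 ggNNSsLl=8 ggNNSsll=4 ggNnSSLL=4 ggNnSSLl=8 ggNnSSll=4 ggNnSsLL=4 ggNnSsLl=8 ggNnSsll=4
GGNNSsll hits 4/256; gcd=4; 4÷4/256÷4 = 1/64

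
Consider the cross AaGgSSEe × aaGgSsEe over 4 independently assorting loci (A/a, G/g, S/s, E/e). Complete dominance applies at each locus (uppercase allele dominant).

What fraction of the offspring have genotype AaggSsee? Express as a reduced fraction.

P(AaggSsee) = 1/64

AaGgSSEe gametes: AGSE×2, AGSe×2, AgSE×2, AgSe×2, aGSE×2, aGSe×2, agSE×2, agSe×2
aaGgSsEe gametes: aGSE×2, aGSe×2, aGsE×2, aGse×2, agSE×2, agSe×2, agsE×2, agse×2
AaGgSSEe×aaGgSsEe grid (16·16=256): AaGGSSEE=4 AaGGSSEe=8 AaGGSSee=4 AaGGSsEE=4 AaGGSsEe=8 AaGGSsee=4 AaGgSSEE=8 AaGgSSEe=16 AaGgSSee=8 AaGgSsEE=8 AaGgSsEe=16 AaGgSsee=8 AaggSSEE=4 AaggSSEe=8 AaggSSee=4 AaggSsEE=4 AaggSsEe=8 AaggSsee=4 aaGGSSEE=4 aaGGSSEe=8 aaGGSSee=4 aaGGSsEE=4 aaGGSsEe=8 aaGGSsee=4 aaGgSSEE=8 aaGgSSEe=16 aaGgSSee=8 aaGgSsEE=8 aaGgSsEe=16 aaGgSsee=8 aaggSSEE=4 aaggSSEe=8 aaggSSee=4 aaggSsEE=4 aaggSsEe=8 aaggSsee=4
AaggSsee hits 4/256; gcd=4; 4÷4/256÷4 = 1/64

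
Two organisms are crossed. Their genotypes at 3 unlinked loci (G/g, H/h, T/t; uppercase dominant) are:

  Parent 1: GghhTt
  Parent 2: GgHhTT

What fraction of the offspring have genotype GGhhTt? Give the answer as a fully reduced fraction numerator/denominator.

GghhTt gametes: GhT×2, Ght×2, ghT×2, ght×2
GgHhTT gametes: GHT×2, GhT×2, gHT×2, ghT×2
GghhTt×GgHhTT grid (8·8=64): GGHhTT=4 GGHhTt=4 GGhhTT=4 GGhhTt=4 GgHhTT=8 GgHhTt=8 GghhTT=8 GghhTt=8 ggHhTT=4 ggHhTt=4 gghhTT=4 gghhTt=4
GGhhTt hits 4/64; gcd=4; 4÷4/64÷4 = 1/16

P(GGhhTt) = 1/16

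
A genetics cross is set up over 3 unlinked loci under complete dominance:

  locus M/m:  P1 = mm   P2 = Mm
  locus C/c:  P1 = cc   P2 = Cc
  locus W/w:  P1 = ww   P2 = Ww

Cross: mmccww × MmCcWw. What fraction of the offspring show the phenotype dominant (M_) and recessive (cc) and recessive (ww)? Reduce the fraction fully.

P(M_ cc ww) = 1/8

mmccww gametes: mcw×8
MmCcWw gametes: MCW×1, MCw×1, McW×1, Mcw×1, mCW×1, mCw×1, mcW×1, mcw×1
mmccww×MmCcWw grid (8·8=64): MmCcWw=8 MmCcww=8 MmccWw=8 Mmccww=8 mmCcWw=8 mmCcww=8 mmccWw=8 mmccww=8
M_ cc ww hits 8/64; gcd=8; 8÷8/64÷8 = 1/8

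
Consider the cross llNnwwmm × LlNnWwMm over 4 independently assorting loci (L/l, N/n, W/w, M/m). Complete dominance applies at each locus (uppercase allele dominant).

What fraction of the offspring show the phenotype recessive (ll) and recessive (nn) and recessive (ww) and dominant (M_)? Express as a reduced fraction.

P(ll nn ww M_) = 1/32

llNnwwmm gametes: lNwm×8, lnwm×8
LlNnWwMm gametes: LNWM×1, LNWm×1, LNwM×1, LNwm×1, LnWM×1, LnWm×1, LnwM×1, Lnwm×1, lNWM×1, lNWm×1, lNwM×1, lNwm×1, lnWM×1, lnWm×1, lnwM×1, lnwm×1
llNnwwmm×LlNnWwMm grid (16·16=256): LlNNWwMm=8 LlNNWwmm=8 LlNNwwMm=8 LlNNwwmm=8 LlNnWwMm=16 LlNnWwmm=16 LlNnwwMm=16 LlNnwwmm=16 LlnnWwMm=8 LlnnWwmm=8 LlnnwwMm=8 Llnnwwmm=8 llNNWwMm=8 llNNWwmm=8 llNNwwMm=8 llNNwwmm=8 llNnWwMm=16 llNnWwmm=16 llNnwwMm=16 llNnwwmm=16 llnnWwMm=8 llnnWwmm=8 llnnwwMm=8 llnnwwmm=8
ll nn ww M_ hits 8/256; gcd=8; 8÷8/256÷8 = 1/32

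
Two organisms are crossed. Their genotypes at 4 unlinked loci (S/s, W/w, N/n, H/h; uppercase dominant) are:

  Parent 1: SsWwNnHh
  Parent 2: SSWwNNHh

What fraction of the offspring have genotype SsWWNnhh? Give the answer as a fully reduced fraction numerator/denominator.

P(SsWWNnhh) = 1/64

SsWwNnHh gametes: SWNH×1, SWNh×1, SWnH×1, SWnh×1, SwNH×1, SwNh×1, SwnH×1, Swnh×1, sWNH×1, sWNh×1, sWnH×1, sWnh×1, swNH×1, swNh×1, swnH×1, swnh×1
SSWwNNHh gametes: SWNH×4, SWNh×4, SwNH×4, SwNh×4
SsWwNnHh×SSWwNNHh grid (16·16=256): SSWWNNHH=4 SSWWNNHh=8 SSWWNNhh=4 SSWWNnHH=4 SSWWNnHh=8 SSWWNnhh=4 SSWwNNHH=8 SSWwNNHh=16 SSWwNNhh=8 SSWwNnHH=8 SSWwNnHh=16 SSWwNnhh=8 SSwwNNHH=4 SSwwNNHh=8 SSwwNNhh=4 SSwwNnHH=4 SSwwNnHh=8 SSwwNnhh=4 SsWWNNHH=4 SsWWNNHh=8 SsWWNNhh=4 SsWWNnHH=4 SsWWNnHh=8 SsWWNnhh=4 SsWwNNHH=8 SsWwNNHh=16 SsWwNNhh=8 SsWwNnHH=8 SsWwNnHh=16 SsWwNnhh=8 SswwNNHH=4 SswwNNHh=8 SswwNNhh=4 SswwNnHH=4 SswwNnHh=8 SswwNnhh=4
SsWWNnhh hits 4/256; gcd=4; 4÷4/256÷4 = 1/64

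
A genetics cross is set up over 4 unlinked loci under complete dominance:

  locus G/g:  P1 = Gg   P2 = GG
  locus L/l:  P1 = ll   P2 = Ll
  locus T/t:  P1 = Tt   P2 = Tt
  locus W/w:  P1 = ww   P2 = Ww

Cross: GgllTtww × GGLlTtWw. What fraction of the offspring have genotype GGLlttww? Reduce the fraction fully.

GgllTtww gametes: GlTw×4, Gltw×4, glTw×4, gltw×4
GGLlTtWw gametes: GLTW×2, GLTw×2, GLtW×2, GLtw×2, GlTW×2, GlTw×2, GltW×2, Gltw×2
GgllTtww×GGLlTtWw grid (16·16=256): GGLlTTWw=8 GGLlTTww=8 GGLlTtWw=16 GGLlTtww=16 GGLlttWw=8 GGLlttww=8 GGllTTWw=8 GGllTTww=8 GGllTtWw=16 GGllTtww=16 GGllttWw=8 GGllttww=8 GgLlTTWw=8 GgLlTTww=8 GgLlTtWw=16 GgLlTtww=16 GgLlttWw=8 GgLlttww=8 GgllTTWw=8 GgllTTww=8 GgllTtWw=16 GgllTtww=16 GgllttWw=8 Ggllttww=8
GGLlttww hits 8/256; gcd=8; 8÷8/256÷8 = 1/32

P(GGLlttww) = 1/32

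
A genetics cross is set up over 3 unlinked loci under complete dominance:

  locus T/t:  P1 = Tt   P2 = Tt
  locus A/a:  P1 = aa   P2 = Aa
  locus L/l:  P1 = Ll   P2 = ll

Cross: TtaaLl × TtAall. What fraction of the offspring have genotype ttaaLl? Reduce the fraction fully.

P(ttaaLl) = 1/16

TtaaLl gametes: TaL×2, Tal×2, taL×2, tal×2
TtAall gametes: TAl×2, Tal×2, tAl×2, tal×2
TtaaLl×TtAall grid (8·8=64): TTAaLl=4 TTAall=4 TTaaLl=4 TTaall=4 TtAaLl=8 TtAall=8 TtaaLl=8 Ttaall=8 ttAaLl=4 ttAall=4 ttaaLl=4 ttaall=4
ttaaLl hits 4/64; gcd=4; 4÷4/64÷4 = 1/16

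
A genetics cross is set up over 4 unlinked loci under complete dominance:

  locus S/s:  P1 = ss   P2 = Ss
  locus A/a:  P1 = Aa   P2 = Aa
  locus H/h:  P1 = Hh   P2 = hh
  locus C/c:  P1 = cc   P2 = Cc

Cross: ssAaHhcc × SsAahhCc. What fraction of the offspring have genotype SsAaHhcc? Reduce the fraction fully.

P(SsAaHhcc) = 1/16

ssAaHhcc gametes: sAHc×4, sAhc×4, saHc×4, sahc×4
SsAahhCc gametes: SAhC×2, SAhc×2, SahC×2, Sahc×2, sAhC×2, sAhc×2, sahC×2, sahc×2
ssAaHhcc×SsAahhCc grid (16·16=256): SsAAHhCc=8 SsAAHhcc=8 SsAAhhCc=8 SsAAhhcc=8 SsAaHhCc=16 SsAaHhcc=16 SsAahhCc=16 SsAahhcc=16 SsaaHhCc=8 SsaaHhcc=8 SsaahhCc=8 Ssaahhcc=8 ssAAHhCc=8 ssAAHhcc=8 ssAAhhCc=8 ssAAhhcc=8 ssAaHhCc=16 ssAaHhcc=16 ssAahhCc=16 ssAahhcc=16 ssaaHhCc=8 ssaaHhcc=8 ssaahhCc=8 ssaahhcc=8
SsAaHhcc hits 16/256; gcd=16; 16÷16/256÷16 = 1/16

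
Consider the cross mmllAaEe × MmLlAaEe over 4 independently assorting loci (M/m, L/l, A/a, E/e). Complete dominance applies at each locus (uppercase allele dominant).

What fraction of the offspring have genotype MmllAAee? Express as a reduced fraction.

P(MmllAAee) = 1/64

mmllAaEe gametes: mlAE×4, mlAe×4, mlaE×4, mlae×4
MmLlAaEe gametes: MLAE×1, MLAe×1, MLaE×1, MLae×1, MlAE×1, MlAe×1, MlaE×1, Mlae×1, mLAE×1, mLAe×1, mLaE×1, mLae×1, mlAE×1, mlAe×1, mlaE×1, mlae×1
mmllAaEe×MmLlAaEe grid (16·16=256): MmLlAAEE=4 MmLlAAEe=8 MmLlAAee=4 MmLlAaEE=8 MmLlAaEe=16 MmLlAaee=8 MmLlaaEE=4 MmLlaaEe=8 MmLlaaee=4 MmllAAEE=4 MmllAAEe=8 MmllAAee=4 MmllAaEE=8 MmllAaEe=16 MmllAaee=8 MmllaaEE=4 MmllaaEe=8 Mmllaaee=4 mmLlAAEE=4 mmLlAAEe=8 mmLlAAee=4 mmLlAaEE=8 mmLlAaEe=16 mmLlAaee=8 mmLlaaEE=4 mmLlaaEe=8 mmLlaaee=4 mmllAAEE=4 mmllAAEe=8 mmllAAee=4 mmllAaEE=8 mmllAaEe=16 mmllAaee=8 mmllaaEE=4 mmllaaEe=8 mmllaaee=4
MmllAAee hits 4/256; gcd=4; 4÷4/256÷4 = 1/64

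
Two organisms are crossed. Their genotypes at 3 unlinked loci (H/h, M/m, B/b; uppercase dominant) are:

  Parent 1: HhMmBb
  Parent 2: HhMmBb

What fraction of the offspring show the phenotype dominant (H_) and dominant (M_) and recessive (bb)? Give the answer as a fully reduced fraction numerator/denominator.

P(H_ M_ bb) = 9/64

HhMmBb gametes: HMB×1, HMb×1, HmB×1, Hmb×1, hMB×1, hMb×1, hmB×1, hmb×1
HhMmBb gametes: HMB×1, HMb×1, HmB×1, Hmb×1, hMB×1, hMb×1, hmB×1, hmb×1
HhMmBb×HhMmBb grid (8·8=64): HHMMBB=1 HHMMBb=2 HHMMbb=1 HHMmBB=2 HHMmBb=4 HHMmbb=2 HHmmBB=1 HHmmBb=2 HHmmbb=1 HhMMBB=2 HhMMBb=4 HhMMbb=2 HhMmBB=4 HhMmBb=8 HhMmbb=4 HhmmBB=2 HhmmBb=4 Hhmmbb=2 hhMMBB=1 hhMMBb=2 hhMMbb=1 hhMmBB=2 hhMmBb=4 hhMmbb=2 hhmmBB=1 hhmmBb=2 hhmmbb=1
H_ M_ bb hits 9/64; gcd=1; 9÷1/64÷1 = 9/64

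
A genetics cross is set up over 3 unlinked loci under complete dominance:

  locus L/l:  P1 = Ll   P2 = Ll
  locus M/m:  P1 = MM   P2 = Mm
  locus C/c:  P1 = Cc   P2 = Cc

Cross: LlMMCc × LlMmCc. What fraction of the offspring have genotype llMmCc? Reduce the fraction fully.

P(llMmCc) = 1/16

LlMMCc gametes: LMC×2, LMc×2, lMC×2, lMc×2
LlMmCc gametes: LMC×1, LMc×1, LmC×1, Lmc×1, lMC×1, lMc×1, lmC×1, lmc×1
LlMMCc×LlMmCc grid (8·8=64): LLMMCC=2 LLMMCc=4 LLMMcc=2 LLMmCC=2 LLMmCc=4 LLMmcc=2 LlMMCC=4 LlMMCc=8 LlMMcc=4 LlMmCC=4 LlMmCc=8 LlMmcc=4 llMMCC=2 llMMCc=4 llMMcc=2 llMmCC=2 llMmCc=4 llMmcc=2
llMmCc hits 4/64; gcd=4; 4÷4/64÷4 = 1/16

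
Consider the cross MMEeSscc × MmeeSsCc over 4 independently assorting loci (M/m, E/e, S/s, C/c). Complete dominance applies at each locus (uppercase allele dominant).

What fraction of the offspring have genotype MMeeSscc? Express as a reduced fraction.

MMEeSscc gametes: MESc×4, MEsc×4, MeSc×4, Mesc×4
MmeeSsCc gametes: MeSC×2, MeSc×2, MesC×2, Mesc×2, meSC×2, meSc×2, mesC×2, mesc×2
MMEeSscc×MmeeSsCc grid (16·16=256): MMEeSSCc=8 MMEeSScc=8 MMEeSsCc=16 MMEeSscc=16 MMEessCc=8 MMEesscc=8 MMeeSSCc=8 MMeeSScc=8 MMeeSsCc=16 MMeeSscc=16 MMeessCc=8 MMeesscc=8 MmEeSSCc=8 MmEeSScc=8 MmEeSsCc=16 MmEeSscc=16 MmEessCc=8 MmEesscc=8 MmeeSSCc=8 MmeeSScc=8 MmeeSsCc=16 MmeeSscc=16 MmeessCc=8 Mmeesscc=8
MMeeSscc hits 16/256; gcd=16; 16÷16/256÷16 = 1/16

P(MMeeSscc) = 1/16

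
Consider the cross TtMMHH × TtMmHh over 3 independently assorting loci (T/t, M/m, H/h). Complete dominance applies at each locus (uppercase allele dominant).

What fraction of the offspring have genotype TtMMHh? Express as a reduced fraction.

TtMMHH gametes: TMH×4, tMH×4
TtMmHh gametes: TMH×1, TMh×1, TmH×1, Tmh×1, tMH×1, tMh×1, tmH×1, tmh×1
TtMMHH×TtMmHh grid (8·8=64): TTMMHH=4 TTMMHh=4 TTMmHH=4 TTMmHh=4 TtMMHH=8 TtMMHh=8 TtMmHH=8 TtMmHh=8 ttMMHH=4 ttMMHh=4 ttMmHH=4 ttMmHh=4
TtMMHh hits 8/64; gcd=8; 8÷8/64÷8 = 1/8

P(TtMMHh) = 1/8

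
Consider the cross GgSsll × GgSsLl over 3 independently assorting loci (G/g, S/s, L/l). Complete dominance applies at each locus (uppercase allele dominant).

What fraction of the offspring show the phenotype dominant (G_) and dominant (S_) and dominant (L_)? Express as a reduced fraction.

GgSsll gametes: GSl×2, Gsl×2, gSl×2, gsl×2
GgSsLl gametes: GSL×1, GSl×1, GsL×1, Gsl×1, gSL×1, gSl×1, gsL×1, gsl×1
GgSsll×GgSsLl grid (8·8=64): GGSSLl=2 GGSSll=2 GGSsLl=4 GGSsll=4 GGssLl=2 GGssll=2 GgSSLl=4 GgSSll=4 GgSsLl=8 GgSsll=8 GgssLl=4 Ggssll=4 ggSSLl=2 ggSSll=2 ggSsLl=4 ggSsll=4 ggssLl=2 ggssll=2
G_ S_ L_ hits 18/64; gcd=2; 18÷2/64÷2 = 9/32

P(G_ S_ L_) = 9/32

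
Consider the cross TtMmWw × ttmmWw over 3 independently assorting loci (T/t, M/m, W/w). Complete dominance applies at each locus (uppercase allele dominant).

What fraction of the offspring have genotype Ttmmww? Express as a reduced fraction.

TtMmWw gametes: TMW×1, TMw×1, TmW×1, Tmw×1, tMW×1, tMw×1, tmW×1, tmw×1
ttmmWw gametes: tmW×4, tmw×4
TtMmWw×ttmmWw grid (8·8=64): TtMmWW=4 TtMmWw=8 TtMmww=4 TtmmWW=4 TtmmWw=8 Ttmmww=4 ttMmWW=4 ttMmWw=8 ttMmww=4 ttmmWW=4 ttmmWw=8 ttmmww=4
Ttmmww hits 4/64; gcd=4; 4÷4/64÷4 = 1/16

P(Ttmmww) = 1/16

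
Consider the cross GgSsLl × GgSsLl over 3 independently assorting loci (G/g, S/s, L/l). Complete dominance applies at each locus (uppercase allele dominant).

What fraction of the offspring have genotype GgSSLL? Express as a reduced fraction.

GgSsLl gametes: GSL×1, GSl×1, GsL×1, Gsl×1, gSL×1, gSl×1, gsL×1, gsl×1
GgSsLl gametes: GSL×1, GSl×1, GsL×1, Gsl×1, gSL×1, gSl×1, gsL×1, gsl×1
GgSsLl×GgSsLl grid (8·8=64): GGSSLL=1 GGSSLl=2 GGSSll=1 GGSsLL=2 GGSsLl=4 GGSsll=2 GGssLL=1 GGssLl=2 GGssll=1 GgSSLL=2 GgSSLl=4 GgSSll=2 GgSsLL=4 GgSsLl=8 GgSsll=4 GgssLL=2 GgssLl=4 Ggssll=2 ggSSLL=1 ggSSLl=2 ggSSll=1 ggSsLL=2 ggSsLl=4 ggSsll=2 ggssLL=1 ggssLl=2 ggssll=1
GgSSLL hits 2/64; gcd=2; 2÷2/64÷2 = 1/32

P(GgSSLL) = 1/32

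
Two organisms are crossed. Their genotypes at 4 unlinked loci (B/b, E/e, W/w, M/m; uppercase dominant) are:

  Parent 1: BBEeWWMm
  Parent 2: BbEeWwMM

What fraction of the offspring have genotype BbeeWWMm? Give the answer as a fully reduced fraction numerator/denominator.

P(BbeeWWMm) = 1/32

BBEeWWMm gametes: BEWM×4, BEWm×4, BeWM×4, BeWm×4
BbEeWwMM gametes: BEWM×2, BEwM×2, BeWM×2, BewM×2, bEWM×2, bEwM×2, beWM×2, bewM×2
BBEeWWMm×BbEeWwMM grid (16·16=256): BBEEWWMM=8 BBEEWWMm=8 BBEEWwMM=8 BBEEWwMm=8 BBEeWWMM=16 BBEeWWMm=16 BBEeWwMM=16 BBEeWwMm=16 BBeeWWMM=8 BBeeWWMm=8 BBeeWwMM=8 BBeeWwMm=8 BbEEWWMM=8 BbEEWWMm=8 BbEEWwMM=8 BbEEWwMm=8 BbEeWWMM=16 BbEeWWMm=16 BbEeWwMM=16 BbEeWwMm=16 BbeeWWMM=8 BbeeWWMm=8 BbeeWwMM=8 BbeeWwMm=8
BbeeWWMm hits 8/256; gcd=8; 8÷8/256÷8 = 1/32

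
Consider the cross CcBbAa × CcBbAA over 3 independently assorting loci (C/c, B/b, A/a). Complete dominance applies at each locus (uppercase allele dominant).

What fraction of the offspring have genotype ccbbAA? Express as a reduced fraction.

P(ccbbAA) = 1/32

CcBbAa gametes: CBA×1, CBa×1, CbA×1, Cba×1, cBA×1, cBa×1, cbA×1, cba×1
CcBbAA gametes: CBA×2, CbA×2, cBA×2, cbA×2
CcBbAa×CcBbAA grid (8·8=64): CCBBAA=2 CCBBAa=2 CCBbAA=4 CCBbAa=4 CCbbAA=2 CCbbAa=2 CcBBAA=4 CcBBAa=4 CcBbAA=8 CcBbAa=8 CcbbAA=4 CcbbAa=4 ccBBAA=2 ccBBAa=2 ccBbAA=4 ccBbAa=4 ccbbAA=2 ccbbAa=2
ccbbAA hits 2/64; gcd=2; 2÷2/64÷2 = 1/32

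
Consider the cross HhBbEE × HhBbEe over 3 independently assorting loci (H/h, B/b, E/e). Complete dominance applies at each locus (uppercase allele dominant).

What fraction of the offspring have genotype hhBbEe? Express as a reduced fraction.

P(hhBbEe) = 1/16

HhBbEE gametes: HBE×2, HbE×2, hBE×2, hbE×2
HhBbEe gametes: HBE×1, HBe×1, HbE×1, Hbe×1, hBE×1, hBe×1, hbE×1, hbe×1
HhBbEE×HhBbEe grid (8·8=64): HHBBEE=2 HHBBEe=2 HHBbEE=4 HHBbEe=4 HHbbEE=2 HHbbEe=2 HhBBEE=4 HhBBEe=4 HhBbEE=8 HhBbEe=8 HhbbEE=4 HhbbEe=4 hhBBEE=2 hhBBEe=2 hhBbEE=4 hhBbEe=4 hhbbEE=2 hhbbEe=2
hhBbEe hits 4/64; gcd=4; 4÷4/64÷4 = 1/16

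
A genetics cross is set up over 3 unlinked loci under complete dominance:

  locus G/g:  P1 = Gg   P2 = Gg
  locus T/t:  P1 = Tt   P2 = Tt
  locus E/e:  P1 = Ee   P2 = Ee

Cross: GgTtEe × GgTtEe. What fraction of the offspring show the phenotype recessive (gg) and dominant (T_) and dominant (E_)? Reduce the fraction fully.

GgTtEe gametes: GTE×1, GTe×1, GtE×1, Gte×1, gTE×1, gTe×1, gtE×1, gte×1
GgTtEe gametes: GTE×1, GTe×1, GtE×1, Gte×1, gTE×1, gTe×1, gtE×1, gte×1
GgTtEe×GgTtEe grid (8·8=64): GGTTEE=1 GGTTEe=2 GGTTee=1 GGTtEE=2 GGTtEe=4 GGTtee=2 GGttEE=1 GGttEe=2 GGttee=1 GgTTEE=2 GgTTEe=4 GgTTee=2 GgTtEE=4 GgTtEe=8 GgTtee=4 GgttEE=2 GgttEe=4 Ggttee=2 ggTTEE=1 ggTTEe=2 ggTTee=1 ggTtEE=2 ggTtEe=4 ggTtee=2 ggttEE=1 ggttEe=2 ggttee=1
gg T_ E_ hits 9/64; gcd=1; 9÷1/64÷1 = 9/64

P(gg T_ E_) = 9/64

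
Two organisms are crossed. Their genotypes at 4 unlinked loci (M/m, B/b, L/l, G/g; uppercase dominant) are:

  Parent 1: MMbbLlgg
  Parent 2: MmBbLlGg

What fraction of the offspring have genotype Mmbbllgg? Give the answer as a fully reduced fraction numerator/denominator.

MMbbLlgg gametes: MbLg×8, Mblg×8
MmBbLlGg gametes: MBLG×1, MBLg×1, MBlG×1, MBlg×1, MbLG×1, MbLg×1, MblG×1, Mblg×1, mBLG×1, mBLg×1, mBlG×1, mBlg×1, mbLG×1, mbLg×1, mblG×1, mblg×1
MMbbLlgg×MmBbLlGg grid (16·16=256): MMBbLLGg=8 MMBbLLgg=8 MMBbLlGg=16 MMBbLlgg=16 MMBbllGg=8 MMBbllgg=8 MMbbLLGg=8 MMbbLLgg=8 MMbbLlGg=16 MMbbLlgg=16 MMbbllGg=8 MMbbllgg=8 MmBbLLGg=8 MmBbLLgg=8 MmBbLlGg=16 MmBbLlgg=16 MmBbllGg=8 MmBbllgg=8 MmbbLLGg=8 MmbbLLgg=8 MmbbLlGg=16 MmbbLlgg=16 MmbbllGg=8 Mmbbllgg=8
Mmbbllgg hits 8/256; gcd=8; 8÷8/256÷8 = 1/32

P(Mmbbllgg) = 1/32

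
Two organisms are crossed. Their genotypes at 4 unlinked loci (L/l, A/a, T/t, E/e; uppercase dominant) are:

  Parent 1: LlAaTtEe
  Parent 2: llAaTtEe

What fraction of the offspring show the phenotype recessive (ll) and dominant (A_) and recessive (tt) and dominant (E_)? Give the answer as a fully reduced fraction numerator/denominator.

LlAaTtEe gametes: LATE×1, LATe×1, LAtE×1, LAte×1, LaTE×1, LaTe×1, LatE×1, Late×1, lATE×1, lATe×1, lAtE×1, lAte×1, laTE×1, laTe×1, latE×1, late×1
llAaTtEe gametes: lATE×2, lATe×2, lAtE×2, lAte×2, laTE×2, laTe×2, latE×2, late×2
LlAaTtEe×llAaTtEe grid (16·16=256): LlAATTEE=2 LlAATTEe=4 LlAATTee=2 LlAATtEE=4 LlAATtEe=8 LlAATtee=4 LlAAttEE=2 LlAAttEe=4 LlAAttee=2 LlAaTTEE=4 LlAaTTEe=8 LlAaTTee=4 LlAaTtEE=8 LlAaTtEe=16 LlAaTtee=8 LlAattEE=4 LlAattEe=8 LlAattee=4 LlaaTTEE=2 LlaaTTEe=4 LlaaTTee=2 LlaaTtEE=4 LlaaTtEe=8 LlaaTtee=4 LlaattEE=2 LlaattEe=4 Llaattee=2 llAATTEE=2 llAATTEe=4 llAATTee=2 llAATtEE=4 llAATtEe=8 llAATtee=4 llAAttEE=2 llAAttEe=4 llAAttee=2 llAaTTEE=4 llAaTTEe=8 llAaTTee=4 llAaTtEE=8 llAaTtEe=16 llAaTtee=8 llAattEE=4 llAattEe=8 llAattee=4 llaaTTEE=2 llaaTTEe=4 llaaTTee=2 llaaTtEE=4 llaaTtEe=8 llaaTtee=4 llaattEE=2 llaattEe=4 llaattee=2
ll A_ tt E_ hits 18/256; gcd=2; 18÷2/256÷2 = 9/128

P(ll A_ tt E_) = 9/128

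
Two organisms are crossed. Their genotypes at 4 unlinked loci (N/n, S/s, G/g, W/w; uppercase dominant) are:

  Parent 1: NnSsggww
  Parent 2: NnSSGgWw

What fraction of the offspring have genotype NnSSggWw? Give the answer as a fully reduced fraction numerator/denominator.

NnSsggww gametes: NSgw×4, Nsgw×4, nSgw×4, nsgw×4
NnSSGgWw gametes: NSGW×2, NSGw×2, NSgW×2, NSgw×2, nSGW×2, nSGw×2, nSgW×2, nSgw×2
NnSsggww×NnSSGgWw grid (16·16=256): NNSSGgWw=8 NNSSGgww=8 NNSSggWw=8 NNSSggww=8 NNSsGgWw=8 NNSsGgww=8 NNSsggWw=8 NNSsggww=8 NnSSGgWw=16 NnSSGgww=16 NnSSggWw=16 NnSSggww=16 NnSsGgWw=16 NnSsGgww=16 NnSsggWw=16 NnSsggww=16 nnSSGgWw=8 nnSSGgww=8 nnSSggWw=8 nnSSggww=8 nnSsGgWw=8 nnSsGgww=8 nnSsggWw=8 nnSsggww=8
NnSSggWw hits 16/256; gcd=16; 16÷16/256÷16 = 1/16

P(NnSSggWw) = 1/16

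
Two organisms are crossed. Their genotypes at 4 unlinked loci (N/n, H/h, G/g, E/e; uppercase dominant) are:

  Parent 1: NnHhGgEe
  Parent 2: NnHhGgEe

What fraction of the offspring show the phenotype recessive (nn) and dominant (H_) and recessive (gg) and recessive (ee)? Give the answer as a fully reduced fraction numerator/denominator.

P(nn H_ gg ee) = 3/256

NnHhGgEe gametes: NHGE×1, NHGe×1, NHgE×1, NHge×1, NhGE×1, NhGe×1, NhgE×1, Nhge×1, nHGE×1, nHGe×1, nHgE×1, nHge×1, nhGE×1, nhGe×1, nhgE×1, nhge×1
NnHhGgEe gametes: NHGE×1, NHGe×1, NHgE×1, NHge×1, NhGE×1, NhGe×1, NhgE×1, Nhge×1, nHGE×1, nHGe×1, nHgE×1, nHge×1, nhGE×1, nhGe×1, nhgE×1, nhge×1
NnHhGgEe×NnHhGgEe grid (16·16=256): NNHHGGEE=1 NNHHGGEe=2 NNHHGGee=1 NNHHGgEE=2 NNHHGgEe=4 NNHHGgee=2 NNHHggEE=1 NNHHggEe=2 NNHHggee=1 NNHhGGEE=2 NNHhGGEe=4 NNHhGGee=2 NNHhGgEE=4 NNHhGgEe=8 NNHhGgee=4 NNHhggEE=2 NNHhggEe=4 NNHhggee=2 NNhhGGEE=1 NNhhGGEe=2 NNhhGGee=1 NNhhGgEE=2 NNhhGgEe=4 NNhhGgee=2 NNhhggEE=1 NNhhggEe=2 NNhhggee=1 NnHHGGEE=2 NnHHGGEe=4 NnHHGGee=2 NnHHGgEE=4 NnHHGgEe=8 NnHHGgee=4 NnHHggEE=2 NnHHggEe=4 NnHHggee=2 NnHhGGEE=4 NnHhGGEe=8 NnHhGGee=4 NnHhGgEE=8 NnHhGgEe=16 NnHhGgee=8 NnHhggEE=4 NnHhggEe=8 NnHhggee=4 NnhhGGEE=2 NnhhGGEe=4 NnhhGGee=2 NnhhGgEE=4 NnhhGgEe=8 NnhhGgee=4 NnhhggEE=2 NnhhggEe=4 Nnhhggee=2 nnHHGGEE=1 nnHHGGEe=2 nnHHGGee=1 nnHHGgEE=2 nnHHGgEe=4 nnHHGgee=2 nnHHggEE=1 nnHHggEe=2 nnHHggee=1 nnHhGGEE=2 nnHhGGEe=4 nnHhGGee=2 nnHhGgEE=4 nnHhGgEe=8 nnHhGgee=4 nnHhggEE=2 nnHhggEe=4 nnHhggee=2 nnhhGGEE=1 nnhhGGEe=2 nnhhGGee=1 nnhhGgEE=2 nnhhGgEe=4 nnhhGgee=2 nnhhggEE=1 nnhhggEe=2 nnhhggee=1
nn H_ gg ee hits 3/256; gcd=1; 3÷1/256÷1 = 3/256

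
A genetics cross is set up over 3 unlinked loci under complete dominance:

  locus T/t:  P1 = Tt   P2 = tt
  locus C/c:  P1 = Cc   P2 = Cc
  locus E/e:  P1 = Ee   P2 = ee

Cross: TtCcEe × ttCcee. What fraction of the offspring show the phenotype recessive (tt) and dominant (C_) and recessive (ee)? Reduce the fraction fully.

TtCcEe gametes: TCE×1, TCe×1, TcE×1, Tce×1, tCE×1, tCe×1, tcE×1, tce×1
ttCcee gametes: tCe×4, tce×4
TtCcEe×ttCcee grid (8·8=64): TtCCEe=4 TtCCee=4 TtCcEe=8 TtCcee=8 TtccEe=4 Ttccee=4 ttCCEe=4 ttCCee=4 ttCcEe=8 ttCcee=8 ttccEe=4 ttccee=4
tt C_ ee hits 12/64; gcd=4; 12÷4/64÷4 = 3/16

P(tt C_ ee) = 3/16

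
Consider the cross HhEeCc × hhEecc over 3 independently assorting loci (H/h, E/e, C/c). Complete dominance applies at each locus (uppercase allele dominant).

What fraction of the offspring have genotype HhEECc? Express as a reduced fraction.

HhEeCc gametes: HEC×1, HEc×1, HeC×1, Hec×1, hEC×1, hEc×1, heC×1, hec×1
hhEecc gametes: hEc×4, hec×4
HhEeCc×hhEecc grid (8·8=64): HhEECc=4 HhEEcc=4 HhEeCc=8 HhEecc=8 HheeCc=4 Hheecc=4 hhEECc=4 hhEEcc=4 hhEeCc=8 hhEecc=8 hheeCc=4 hheecc=4
HhEECc hits 4/64; gcd=4; 4÷4/64÷4 = 1/16

P(HhEECc) = 1/16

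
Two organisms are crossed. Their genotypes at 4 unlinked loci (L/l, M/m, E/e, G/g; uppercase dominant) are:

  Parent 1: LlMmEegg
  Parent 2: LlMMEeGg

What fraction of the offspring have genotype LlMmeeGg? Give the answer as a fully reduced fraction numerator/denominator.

LlMmEegg gametes: LMEg×2, LMeg×2, LmEg×2, Lmeg×2, lMEg×2, lMeg×2, lmEg×2, lmeg×2
LlMMEeGg gametes: LMEG×2, LMEg×2, LMeG×2, LMeg×2, lMEG×2, lMEg×2, lMeG×2, lMeg×2
LlMmEegg×LlMMEeGg grid (16·16=256): LLMMEEGg=4 LLMMEEgg=4 LLMMEeGg=8 LLMMEegg=8 LLMMeeGg=4 LLMMeegg=4 LLMmEEGg=4 LLMmEEgg=4 LLMmEeGg=8 LLMmEegg=8 LLMmeeGg=4 LLMmeegg=4 LlMMEEGg=8 LlMMEEgg=8 LlMMEeGg=16 LlMMEegg=16 LlMMeeGg=8 LlMMeegg=8 LlMmEEGg=8 LlMmEEgg=8 LlMmEeGg=16 LlMmEegg=16 LlMmeeGg=8 LlMmeegg=8 llMMEEGg=4 llMMEEgg=4 llMMEeGg=8 llMMEegg=8 llMMeeGg=4 llMMeegg=4 llMmEEGg=4 llMmEEgg=4 llMmEeGg=8 llMmEegg=8 llMmeeGg=4 llMmeegg=4
LlMmeeGg hits 8/256; gcd=8; 8÷8/256÷8 = 1/32

P(LlMmeeGg) = 1/32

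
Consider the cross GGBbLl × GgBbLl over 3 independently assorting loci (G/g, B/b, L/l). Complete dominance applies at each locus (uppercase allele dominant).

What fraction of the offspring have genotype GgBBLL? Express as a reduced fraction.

P(GgBBLL) = 1/32

GGBbLl gametes: GBL×2, GBl×2, GbL×2, Gbl×2
GgBbLl gametes: GBL×1, GBl×1, GbL×1, Gbl×1, gBL×1, gBl×1, gbL×1, gbl×1
GGBbLl×GgBbLl grid (8·8=64): GGBBLL=2 GGBBLl=4 GGBBll=2 GGBbLL=4 GGBbLl=8 GGBbll=4 GGbbLL=2 GGbbLl=4 GGbbll=2 GgBBLL=2 GgBBLl=4 GgBBll=2 GgBbLL=4 GgBbLl=8 GgBbll=4 GgbbLL=2 GgbbLl=4 Ggbbll=2
GgBBLL hits 2/64; gcd=2; 2÷2/64÷2 = 1/32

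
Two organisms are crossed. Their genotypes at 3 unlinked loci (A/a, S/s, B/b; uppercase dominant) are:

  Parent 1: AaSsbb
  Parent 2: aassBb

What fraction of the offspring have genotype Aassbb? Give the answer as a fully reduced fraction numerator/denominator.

P(Aassbb) = 1/8

AaSsbb gametes: ASb×2, Asb×2, aSb×2, asb×2
aassBb gametes: asB×4, asb×4
AaSsbb×aassBb grid (8·8=64): AaSsBb=8 AaSsbb=8 AassBb=8 Aassbb=8 aaSsBb=8 aaSsbb=8 aassBb=8 aassbb=8
Aassbb hits 8/64; gcd=8; 8÷8/64÷8 = 1/8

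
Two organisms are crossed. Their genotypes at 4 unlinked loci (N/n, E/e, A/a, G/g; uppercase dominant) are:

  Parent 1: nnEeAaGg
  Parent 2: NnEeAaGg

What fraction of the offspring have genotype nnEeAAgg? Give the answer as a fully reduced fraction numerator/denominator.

nnEeAaGg gametes: nEAG×2, nEAg×2, nEaG×2, nEag×2, neAG×2, neAg×2, neaG×2, neag×2
NnEeAaGg gametes: NEAG×1, NEAg×1, NEaG×1, NEag×1, NeAG×1, NeAg×1, NeaG×1, Neag×1, nEAG×1, nEAg×1, nEaG×1, nEag×1, neAG×1, neAg×1, neaG×1, neag×1
nnEeAaGg×NnEeAaGg grid (16·16=256): NnEEAAGG=2 NnEEAAGg=4 NnEEAAgg=2 NnEEAaGG=4 NnEEAaGg=8 NnEEAagg=4 NnEEaaGG=2 NnEEaaGg=4 NnEEaagg=2 NnEeAAGG=4 NnEeAAGg=8 NnEeAAgg=4 NnEeAaGG=8 NnEeAaGg=16 NnEeAagg=8 NnEeaaGG=4 NnEeaaGg=8 NnEeaagg=4 NneeAAGG=2 NneeAAGg=4 NneeAAgg=2 NneeAaGG=4 NneeAaGg=8 NneeAagg=4 NneeaaGG=2 NneeaaGg=4 Nneeaagg=2 nnEEAAGG=2 nnEEAAGg=4 nnEEAAgg=2 nnEEAaGG=4 nnEEAaGg=8 nnEEAagg=4 nnEEaaGG=2 nnEEaaGg=4 nnEEaagg=2 nnEeAAGG=4 nnEeAAGg=8 nnEeAAgg=4 nnEeAaGG=8 nnEeAaGg=16 nnEeAagg=8 nnEeaaGG=4 nnEeaaGg=8 nnEeaagg=4 nneeAAGG=2 nneeAAGg=4 nneeAAgg=2 nneeAaGG=4 nneeAaGg=8 nneeAagg=4 nneeaaGG=2 nneeaaGg=4 nneeaagg=2
nnEeAAgg hits 4/256; gcd=4; 4÷4/256÷4 = 1/64

P(nnEeAAgg) = 1/64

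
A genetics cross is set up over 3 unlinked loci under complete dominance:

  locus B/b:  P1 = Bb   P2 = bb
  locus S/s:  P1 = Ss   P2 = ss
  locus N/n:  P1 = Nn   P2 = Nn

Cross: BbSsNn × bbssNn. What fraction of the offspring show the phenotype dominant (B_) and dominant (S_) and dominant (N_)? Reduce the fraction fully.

P(B_ S_ N_) = 3/16

BbSsNn gametes: BSN×1, BSn×1, BsN×1, Bsn×1, bSN×1, bSn×1, bsN×1, bsn×1
bbssNn gametes: bsN×4, bsn×4
BbSsNn×bbssNn grid (8·8=64): BbSsNN=4 BbSsNn=8 BbSsnn=4 BbssNN=4 BbssNn=8 Bbssnn=4 bbSsNN=4 bbSsNn=8 bbSsnn=4 bbssNN=4 bbssNn=8 bbssnn=4
B_ S_ N_ hits 12/64; gcd=4; 12÷4/64÷4 = 3/16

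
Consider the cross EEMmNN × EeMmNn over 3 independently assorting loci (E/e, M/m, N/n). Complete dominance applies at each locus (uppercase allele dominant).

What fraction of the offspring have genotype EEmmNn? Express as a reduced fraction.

P(EEmmNn) = 1/16

EEMmNN gametes: EMN×4, EmN×4
EeMmNn gametes: EMN×1, EMn×1, EmN×1, Emn×1, eMN×1, eMn×1, emN×1, emn×1
EEMmNN×EeMmNn grid (8·8=64): EEMMNN=4 EEMMNn=4 EEMmNN=8 EEMmNn=8 EEmmNN=4 EEmmNn=4 EeMMNN=4 EeMMNn=4 EeMmNN=8 EeMmNn=8 EemmNN=4 EemmNn=4
EEmmNn hits 4/64; gcd=4; 4÷4/64÷4 = 1/16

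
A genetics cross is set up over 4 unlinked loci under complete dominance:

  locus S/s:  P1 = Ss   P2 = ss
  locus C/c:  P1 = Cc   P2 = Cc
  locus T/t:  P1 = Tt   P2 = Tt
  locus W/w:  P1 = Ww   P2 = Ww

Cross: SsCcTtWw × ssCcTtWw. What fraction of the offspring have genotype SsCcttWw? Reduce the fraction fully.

SsCcTtWw gametes: SCTW×1, SCTw×1, SCtW×1, SCtw×1, ScTW×1, ScTw×1, SctW×1, Sctw×1, sCTW×1, sCTw×1, sCtW×1, sCtw×1, scTW×1, scTw×1, sctW×1, sctw×1
ssCcTtWw gametes: sCTW×2, sCTw×2, sCtW×2, sCtw×2, scTW×2, scTw×2, sctW×2, sctw×2
SsCcTtWw×ssCcTtWw grid (16·16=256): SsCCTTWW=2 SsCCTTWw=4 SsCCTTww=2 SsCCTtWW=4 SsCCTtWw=8 SsCCTtww=4 SsCCttWW=2 SsCCttWw=4 SsCCttww=2 SsCcTTWW=4 SsCcTTWw=8 SsCcTTww=4 SsCcTtWW=8 SsCcTtWw=16 SsCcTtww=8 SsCcttWW=4 SsCcttWw=8 SsCcttww=4 SsccTTWW=2 SsccTTWw=4 SsccTTww=2 SsccTtWW=4 SsccTtWw=8 SsccTtww=4 SsccttWW=2 SsccttWw=4 Ssccttww=2 ssCCTTWW=2 ssCCTTWw=4 ssCCTTww=2 ssCCTtWW=4 ssCCTtWw=8 ssCCTtww=4 ssCCttWW=2 ssCCttWw=4 ssCCttww=2 ssCcTTWW=4 ssCcTTWw=8 ssCcTTww=4 ssCcTtWW=8 ssCcTtWw=16 ssCcTtww=8 ssCcttWW=4 ssCcttWw=8 ssCcttww=4 ssccTTWW=2 ssccTTWw=4 ssccTTww=2 ssccTtWW=4 ssccTtWw=8 ssccTtww=4 ssccttWW=2 ssccttWw=4 ssccttww=2
SsCcttWw hits 8/256; gcd=8; 8÷8/256÷8 = 1/32

P(SsCcttWw) = 1/32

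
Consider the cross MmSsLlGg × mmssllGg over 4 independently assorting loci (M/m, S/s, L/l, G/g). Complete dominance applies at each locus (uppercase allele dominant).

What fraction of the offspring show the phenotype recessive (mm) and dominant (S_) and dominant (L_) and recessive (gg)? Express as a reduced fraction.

MmSsLlGg gametes: MSLG×1, MSLg×1, MSlG×1, MSlg×1, MsLG×1, MsLg×1, MslG×1, Mslg×1, mSLG×1, mSLg×1, mSlG×1, mSlg×1, msLG×1, msLg×1, mslG×1, mslg×1
mmssllGg gametes: mslG×8, mslg×8
MmSsLlGg×mmssllGg grid (16·16=256): MmSsLlGG=8 MmSsLlGg=16 MmSsLlgg=8 MmSsllGG=8 MmSsllGg=16 MmSsllgg=8 MmssLlGG=8 MmssLlGg=16 MmssLlgg=8 MmssllGG=8 MmssllGg=16 Mmssllgg=8 mmSsLlGG=8 mmSsLlGg=16 mmSsLlgg=8 mmSsllGG=8 mmSsllGg=16 mmSsllgg=8 mmssLlGG=8 mmssLlGg=16 mmssLlgg=8 mmssllGG=8 mmssllGg=16 mmssllgg=8
mm S_ L_ gg hits 8/256; gcd=8; 8÷8/256÷8 = 1/32

P(mm S_ L_ gg) = 1/32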